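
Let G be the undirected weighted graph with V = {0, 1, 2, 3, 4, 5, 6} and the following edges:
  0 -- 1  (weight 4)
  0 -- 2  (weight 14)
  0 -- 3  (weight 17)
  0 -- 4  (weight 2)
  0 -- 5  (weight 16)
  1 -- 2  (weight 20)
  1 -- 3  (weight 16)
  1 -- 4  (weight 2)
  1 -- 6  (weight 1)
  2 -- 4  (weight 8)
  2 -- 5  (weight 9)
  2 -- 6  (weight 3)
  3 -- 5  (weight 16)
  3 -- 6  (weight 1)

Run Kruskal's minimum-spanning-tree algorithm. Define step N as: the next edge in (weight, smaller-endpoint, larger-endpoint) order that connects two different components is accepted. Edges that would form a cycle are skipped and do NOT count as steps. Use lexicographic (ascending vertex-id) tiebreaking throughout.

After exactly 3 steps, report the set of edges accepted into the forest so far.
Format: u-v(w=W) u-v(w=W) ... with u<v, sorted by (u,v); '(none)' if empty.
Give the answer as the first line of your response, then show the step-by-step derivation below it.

0-4(w=2) 1-6(w=1) 3-6(w=1)

step 1: add edge 1-6 (w=1); MST = {1-6(w=1)}
step 2: add edge 3-6 (w=1); MST = {1-6(w=1) 3-6(w=1)}
step 3: add edge 0-4 (w=2); MST = {0-4(w=2) 1-6(w=1) 3-6(w=1)}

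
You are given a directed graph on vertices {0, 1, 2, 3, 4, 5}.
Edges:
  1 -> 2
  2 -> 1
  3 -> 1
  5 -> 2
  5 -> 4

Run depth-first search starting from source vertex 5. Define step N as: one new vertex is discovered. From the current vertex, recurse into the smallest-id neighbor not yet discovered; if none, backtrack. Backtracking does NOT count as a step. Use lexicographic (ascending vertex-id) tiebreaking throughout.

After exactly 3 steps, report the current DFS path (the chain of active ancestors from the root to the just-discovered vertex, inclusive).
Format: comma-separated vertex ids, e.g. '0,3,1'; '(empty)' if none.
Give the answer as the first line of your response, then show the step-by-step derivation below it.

5,2,1

step 1: discover 5; path=5; order=5
step 2: discover 2; path=5>2; order=5,2
step 3: discover 1; path=5>2>1; order=5,2,1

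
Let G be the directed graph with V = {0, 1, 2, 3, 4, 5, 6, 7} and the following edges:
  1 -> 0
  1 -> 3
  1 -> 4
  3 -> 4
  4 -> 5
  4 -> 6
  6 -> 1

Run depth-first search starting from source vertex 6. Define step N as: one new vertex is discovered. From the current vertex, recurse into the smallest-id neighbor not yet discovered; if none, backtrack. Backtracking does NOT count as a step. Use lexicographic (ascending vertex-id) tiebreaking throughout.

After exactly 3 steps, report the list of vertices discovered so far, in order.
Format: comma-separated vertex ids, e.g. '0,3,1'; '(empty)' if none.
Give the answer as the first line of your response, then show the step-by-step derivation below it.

6,1,0

step 1: discover 6; path=6; order=6
step 2: discover 1; path=6>1; order=6,1
step 3: discover 0; path=6>1>0; order=6,1,0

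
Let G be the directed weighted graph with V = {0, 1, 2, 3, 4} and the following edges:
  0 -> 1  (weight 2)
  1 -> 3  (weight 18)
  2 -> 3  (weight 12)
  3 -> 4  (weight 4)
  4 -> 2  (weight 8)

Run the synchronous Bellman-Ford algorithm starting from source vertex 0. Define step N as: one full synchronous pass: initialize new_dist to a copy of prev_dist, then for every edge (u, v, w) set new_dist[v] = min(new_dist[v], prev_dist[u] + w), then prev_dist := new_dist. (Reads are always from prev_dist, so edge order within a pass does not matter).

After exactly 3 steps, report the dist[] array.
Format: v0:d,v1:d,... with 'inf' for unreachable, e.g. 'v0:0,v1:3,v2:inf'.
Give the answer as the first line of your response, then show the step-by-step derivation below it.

v0:0,v1:2,v2:inf,v3:20,v4:24

step 1: dist = v0:0,v1:2,v2:inf,v3:inf,v4:inf
step 2: dist = v0:0,v1:2,v2:inf,v3:20,v4:inf
step 3: dist = v0:0,v1:2,v2:inf,v3:20,v4:24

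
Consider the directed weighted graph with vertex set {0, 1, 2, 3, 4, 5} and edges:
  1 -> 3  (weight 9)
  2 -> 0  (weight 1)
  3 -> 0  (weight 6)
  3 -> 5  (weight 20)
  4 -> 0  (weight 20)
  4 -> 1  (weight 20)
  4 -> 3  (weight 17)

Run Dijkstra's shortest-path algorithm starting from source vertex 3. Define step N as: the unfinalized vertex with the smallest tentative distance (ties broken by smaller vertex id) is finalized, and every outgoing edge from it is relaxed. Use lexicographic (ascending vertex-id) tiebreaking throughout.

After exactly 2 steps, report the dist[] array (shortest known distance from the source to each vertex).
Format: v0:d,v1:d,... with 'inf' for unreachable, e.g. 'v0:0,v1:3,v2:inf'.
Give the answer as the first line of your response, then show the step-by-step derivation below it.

v0:6,v1:inf,v2:inf,v3:0,v4:inf,v5:20

step 1: dist = v0:6,v1:inf,v2:inf,v3:0,v4:inf,v5:20
step 2: dist = v0:6,v1:inf,v2:inf,v3:0,v4:inf,v5:20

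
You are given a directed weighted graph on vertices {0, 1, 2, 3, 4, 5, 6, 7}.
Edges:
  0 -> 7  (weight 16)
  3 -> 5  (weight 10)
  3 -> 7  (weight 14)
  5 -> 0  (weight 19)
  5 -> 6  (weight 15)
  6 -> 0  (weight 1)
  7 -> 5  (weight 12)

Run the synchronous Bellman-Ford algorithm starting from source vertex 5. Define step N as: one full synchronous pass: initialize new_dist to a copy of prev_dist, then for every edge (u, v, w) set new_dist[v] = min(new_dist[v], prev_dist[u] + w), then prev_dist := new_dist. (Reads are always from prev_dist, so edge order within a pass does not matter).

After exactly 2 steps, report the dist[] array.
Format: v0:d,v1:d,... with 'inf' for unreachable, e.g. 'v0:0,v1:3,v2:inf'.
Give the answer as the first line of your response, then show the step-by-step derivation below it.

v0:16,v1:inf,v2:inf,v3:inf,v4:inf,v5:0,v6:15,v7:35

step 1: dist = v0:19,v1:inf,v2:inf,v3:inf,v4:inf,v5:0,v6:15,v7:inf
step 2: dist = v0:16,v1:inf,v2:inf,v3:inf,v4:inf,v5:0,v6:15,v7:35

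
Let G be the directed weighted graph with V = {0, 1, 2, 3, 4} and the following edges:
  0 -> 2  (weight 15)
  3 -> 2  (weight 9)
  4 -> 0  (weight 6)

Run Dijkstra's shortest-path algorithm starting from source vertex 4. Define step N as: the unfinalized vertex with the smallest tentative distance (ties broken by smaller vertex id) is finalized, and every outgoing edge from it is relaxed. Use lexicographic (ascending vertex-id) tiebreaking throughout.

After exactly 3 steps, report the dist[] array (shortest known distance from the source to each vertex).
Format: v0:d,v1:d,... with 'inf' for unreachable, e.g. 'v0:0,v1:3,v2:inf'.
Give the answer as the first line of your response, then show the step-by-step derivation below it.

v0:6,v1:inf,v2:21,v3:inf,v4:0

step 1: dist = v0:6,v1:inf,v2:inf,v3:inf,v4:0
step 2: dist = v0:6,v1:inf,v2:21,v3:inf,v4:0
step 3: dist = v0:6,v1:inf,v2:21,v3:inf,v4:0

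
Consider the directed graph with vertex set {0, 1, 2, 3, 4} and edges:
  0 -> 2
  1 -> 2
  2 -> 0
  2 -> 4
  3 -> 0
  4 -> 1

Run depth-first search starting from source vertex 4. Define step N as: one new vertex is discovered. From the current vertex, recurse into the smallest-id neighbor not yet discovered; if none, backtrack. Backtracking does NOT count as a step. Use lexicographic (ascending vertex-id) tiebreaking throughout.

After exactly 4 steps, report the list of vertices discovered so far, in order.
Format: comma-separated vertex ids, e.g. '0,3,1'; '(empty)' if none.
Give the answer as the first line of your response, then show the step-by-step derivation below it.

4,1,2,0

step 1: discover 4; path=4; order=4
step 2: discover 1; path=4>1; order=4,1
step 3: discover 2; path=4>1>2; order=4,1,2
step 4: discover 0; path=4>1>2>0; order=4,1,2,0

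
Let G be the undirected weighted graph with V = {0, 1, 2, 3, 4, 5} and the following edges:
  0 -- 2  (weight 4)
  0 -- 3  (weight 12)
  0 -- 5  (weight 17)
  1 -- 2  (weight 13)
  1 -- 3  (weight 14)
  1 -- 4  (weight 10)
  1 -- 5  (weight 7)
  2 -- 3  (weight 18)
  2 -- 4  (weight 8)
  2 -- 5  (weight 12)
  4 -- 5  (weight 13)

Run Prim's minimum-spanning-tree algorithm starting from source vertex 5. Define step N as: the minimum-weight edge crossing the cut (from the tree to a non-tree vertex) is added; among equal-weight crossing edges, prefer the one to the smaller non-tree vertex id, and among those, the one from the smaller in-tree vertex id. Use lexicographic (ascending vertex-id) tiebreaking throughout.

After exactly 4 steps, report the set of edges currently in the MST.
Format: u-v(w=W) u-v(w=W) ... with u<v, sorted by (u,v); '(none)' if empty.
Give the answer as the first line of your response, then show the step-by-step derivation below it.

0-2(w=4) 1-4(w=10) 1-5(w=7) 2-4(w=8)

step 1: add edge 1-5 (w=7); MST = {1-5(w=7)}
step 2: add edge 1-4 (w=10); MST = {1-4(w=10) 1-5(w=7)}
step 3: add edge 2-4 (w=8); MST = {1-4(w=10) 1-5(w=7) 2-4(w=8)}
step 4: add edge 0-2 (w=4); MST = {0-2(w=4) 1-4(w=10) 1-5(w=7) 2-4(w=8)}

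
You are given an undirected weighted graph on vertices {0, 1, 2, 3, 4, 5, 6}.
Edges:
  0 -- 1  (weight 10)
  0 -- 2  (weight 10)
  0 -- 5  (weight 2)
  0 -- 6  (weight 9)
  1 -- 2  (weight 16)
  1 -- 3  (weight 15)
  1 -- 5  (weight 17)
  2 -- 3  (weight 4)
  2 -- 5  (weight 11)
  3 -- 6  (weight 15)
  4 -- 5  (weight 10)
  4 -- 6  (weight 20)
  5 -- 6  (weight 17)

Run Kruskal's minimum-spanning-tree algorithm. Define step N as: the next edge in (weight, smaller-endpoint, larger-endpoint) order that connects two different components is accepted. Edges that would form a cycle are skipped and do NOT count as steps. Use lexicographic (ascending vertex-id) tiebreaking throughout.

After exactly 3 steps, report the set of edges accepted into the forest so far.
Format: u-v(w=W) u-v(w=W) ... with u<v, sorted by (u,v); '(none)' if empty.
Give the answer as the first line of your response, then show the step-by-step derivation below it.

0-5(w=2) 0-6(w=9) 2-3(w=4)

step 1: add edge 0-5 (w=2); MST = {0-5(w=2)}
step 2: add edge 2-3 (w=4); MST = {0-5(w=2) 2-3(w=4)}
step 3: add edge 0-6 (w=9); MST = {0-5(w=2) 0-6(w=9) 2-3(w=4)}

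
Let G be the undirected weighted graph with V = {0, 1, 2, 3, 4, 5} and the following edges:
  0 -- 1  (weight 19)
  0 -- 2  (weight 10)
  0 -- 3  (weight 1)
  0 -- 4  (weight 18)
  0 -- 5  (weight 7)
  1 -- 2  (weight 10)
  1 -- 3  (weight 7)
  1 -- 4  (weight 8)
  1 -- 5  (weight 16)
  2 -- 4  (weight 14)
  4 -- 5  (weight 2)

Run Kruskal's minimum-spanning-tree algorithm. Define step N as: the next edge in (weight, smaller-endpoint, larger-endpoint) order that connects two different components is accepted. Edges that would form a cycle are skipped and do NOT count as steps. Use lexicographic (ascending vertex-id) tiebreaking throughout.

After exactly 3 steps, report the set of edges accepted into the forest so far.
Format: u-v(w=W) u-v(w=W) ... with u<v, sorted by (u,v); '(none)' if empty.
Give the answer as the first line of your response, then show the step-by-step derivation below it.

0-3(w=1) 0-5(w=7) 4-5(w=2)

step 1: add edge 0-3 (w=1); MST = {0-3(w=1)}
step 2: add edge 4-5 (w=2); MST = {0-3(w=1) 4-5(w=2)}
step 3: add edge 0-5 (w=7); MST = {0-3(w=1) 0-5(w=7) 4-5(w=2)}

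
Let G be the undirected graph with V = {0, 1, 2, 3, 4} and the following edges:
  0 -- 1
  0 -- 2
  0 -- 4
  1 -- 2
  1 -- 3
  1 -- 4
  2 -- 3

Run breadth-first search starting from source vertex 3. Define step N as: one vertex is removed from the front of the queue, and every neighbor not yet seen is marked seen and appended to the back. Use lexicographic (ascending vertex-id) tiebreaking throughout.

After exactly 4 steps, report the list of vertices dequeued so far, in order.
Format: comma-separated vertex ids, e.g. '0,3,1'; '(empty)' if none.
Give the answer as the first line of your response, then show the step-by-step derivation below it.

3,1,2,0

step 1: dequeue 3; queue=[1,2]; order=3
step 2: dequeue 1; queue=[2,0,4]; order=3,1
step 3: dequeue 2; queue=[0,4]; order=3,1,2
step 4: dequeue 0; queue=[4]; order=3,1,2,0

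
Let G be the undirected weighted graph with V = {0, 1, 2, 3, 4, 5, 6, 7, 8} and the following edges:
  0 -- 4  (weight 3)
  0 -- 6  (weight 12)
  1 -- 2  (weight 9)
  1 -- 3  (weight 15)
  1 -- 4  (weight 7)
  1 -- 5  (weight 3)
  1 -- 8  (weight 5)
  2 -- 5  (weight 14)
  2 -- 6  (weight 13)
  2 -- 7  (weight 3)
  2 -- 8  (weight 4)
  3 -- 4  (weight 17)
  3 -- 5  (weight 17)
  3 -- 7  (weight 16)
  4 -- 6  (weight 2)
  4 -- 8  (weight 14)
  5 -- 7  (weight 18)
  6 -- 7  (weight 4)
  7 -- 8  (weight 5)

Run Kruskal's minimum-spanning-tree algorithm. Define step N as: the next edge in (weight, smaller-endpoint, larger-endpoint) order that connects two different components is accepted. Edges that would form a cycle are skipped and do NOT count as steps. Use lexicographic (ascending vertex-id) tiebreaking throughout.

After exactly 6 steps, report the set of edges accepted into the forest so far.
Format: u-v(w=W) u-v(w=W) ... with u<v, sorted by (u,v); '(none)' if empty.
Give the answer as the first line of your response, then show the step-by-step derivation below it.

0-4(w=3) 1-5(w=3) 2-7(w=3) 2-8(w=4) 4-6(w=2) 6-7(w=4)

step 1: add edge 4-6 (w=2); MST = {4-6(w=2)}
step 2: add edge 0-4 (w=3); MST = {0-4(w=3) 4-6(w=2)}
step 3: add edge 1-5 (w=3); MST = {0-4(w=3) 1-5(w=3) 4-6(w=2)}
step 4: add edge 2-7 (w=3); MST = {0-4(w=3) 1-5(w=3) 2-7(w=3) 4-6(w=2)}
step 5: add edge 2-8 (w=4); MST = {0-4(w=3) 1-5(w=3) 2-7(w=3) 2-8(w=4) 4-6(w=2)}
step 6: add edge 6-7 (w=4); MST = {0-4(w=3) 1-5(w=3) 2-7(w=3) 2-8(w=4) 4-6(w=2) 6-7(w=4)}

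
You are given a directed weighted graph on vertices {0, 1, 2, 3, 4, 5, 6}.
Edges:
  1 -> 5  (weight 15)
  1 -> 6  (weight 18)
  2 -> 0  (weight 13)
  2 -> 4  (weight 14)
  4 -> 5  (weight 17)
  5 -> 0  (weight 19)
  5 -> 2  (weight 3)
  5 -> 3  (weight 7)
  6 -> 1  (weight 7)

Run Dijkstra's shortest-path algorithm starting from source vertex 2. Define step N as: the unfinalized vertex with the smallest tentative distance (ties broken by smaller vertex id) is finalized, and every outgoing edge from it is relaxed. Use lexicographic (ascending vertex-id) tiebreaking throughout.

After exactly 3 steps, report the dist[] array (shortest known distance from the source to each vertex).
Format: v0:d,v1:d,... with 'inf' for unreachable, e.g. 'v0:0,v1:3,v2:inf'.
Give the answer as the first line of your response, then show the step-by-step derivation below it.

v0:13,v1:inf,v2:0,v3:inf,v4:14,v5:31,v6:inf

step 1: dist = v0:13,v1:inf,v2:0,v3:inf,v4:14,v5:inf,v6:inf
step 2: dist = v0:13,v1:inf,v2:0,v3:inf,v4:14,v5:inf,v6:inf
step 3: dist = v0:13,v1:inf,v2:0,v3:inf,v4:14,v5:31,v6:inf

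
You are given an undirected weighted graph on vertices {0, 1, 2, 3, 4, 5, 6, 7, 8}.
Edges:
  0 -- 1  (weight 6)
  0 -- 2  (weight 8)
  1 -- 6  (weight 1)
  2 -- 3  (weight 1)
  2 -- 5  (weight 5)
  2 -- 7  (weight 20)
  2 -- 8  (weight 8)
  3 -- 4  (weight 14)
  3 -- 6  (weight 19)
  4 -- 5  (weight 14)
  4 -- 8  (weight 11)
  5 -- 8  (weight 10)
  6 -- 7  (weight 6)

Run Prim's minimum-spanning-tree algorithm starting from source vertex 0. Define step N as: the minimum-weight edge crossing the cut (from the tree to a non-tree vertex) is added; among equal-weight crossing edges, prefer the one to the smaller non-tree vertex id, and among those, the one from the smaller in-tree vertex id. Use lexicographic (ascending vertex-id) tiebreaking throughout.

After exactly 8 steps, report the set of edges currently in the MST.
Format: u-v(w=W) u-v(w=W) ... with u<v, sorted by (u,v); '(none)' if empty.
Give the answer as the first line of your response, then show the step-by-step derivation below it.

0-1(w=6) 0-2(w=8) 1-6(w=1) 2-3(w=1) 2-5(w=5) 2-8(w=8) 4-8(w=11) 6-7(w=6)

step 1: add edge 0-1 (w=6); MST = {0-1(w=6)}
step 2: add edge 1-6 (w=1); MST = {0-1(w=6) 1-6(w=1)}
step 3: add edge 6-7 (w=6); MST = {0-1(w=6) 1-6(w=1) 6-7(w=6)}
step 4: add edge 0-2 (w=8); MST = {0-1(w=6) 0-2(w=8) 1-6(w=1) 6-7(w=6)}
step 5: add edge 2-3 (w=1); MST = {0-1(w=6) 0-2(w=8) 1-6(w=1) 2-3(w=1) 6-7(w=6)}
step 6: add edge 2-5 (w=5); MST = {0-1(w=6) 0-2(w=8) 1-6(w=1) 2-3(w=1) 2-5(w=5) 6-7(w=6)}
step 7: add edge 2-8 (w=8); MST = {0-1(w=6) 0-2(w=8) 1-6(w=1) 2-3(w=1) 2-5(w=5) 2-8(w=8) 6-7(w=6)}
step 8: add edge 4-8 (w=11); MST = {0-1(w=6) 0-2(w=8) 1-6(w=1) 2-3(w=1) 2-5(w=5) 2-8(w=8) 4-8(w=11) 6-7(w=6)}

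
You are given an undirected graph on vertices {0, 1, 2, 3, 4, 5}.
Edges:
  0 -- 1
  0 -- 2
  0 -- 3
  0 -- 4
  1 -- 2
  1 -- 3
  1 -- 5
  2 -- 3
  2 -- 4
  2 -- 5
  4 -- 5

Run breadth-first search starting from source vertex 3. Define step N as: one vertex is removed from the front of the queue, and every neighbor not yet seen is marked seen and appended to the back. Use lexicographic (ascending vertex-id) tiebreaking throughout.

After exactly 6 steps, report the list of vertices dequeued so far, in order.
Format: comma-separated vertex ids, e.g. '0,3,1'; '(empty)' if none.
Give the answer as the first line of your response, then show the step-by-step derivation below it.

3,0,1,2,4,5

step 1: dequeue 3; queue=[0,1,2]; order=3
step 2: dequeue 0; queue=[1,2,4]; order=3,0
step 3: dequeue 1; queue=[2,4,5]; order=3,0,1
step 4: dequeue 2; queue=[4,5]; order=3,0,1,2
step 5: dequeue 4; queue=[5]; order=3,0,1,2,4
step 6: dequeue 5; queue=[(empty)]; order=3,0,1,2,4,5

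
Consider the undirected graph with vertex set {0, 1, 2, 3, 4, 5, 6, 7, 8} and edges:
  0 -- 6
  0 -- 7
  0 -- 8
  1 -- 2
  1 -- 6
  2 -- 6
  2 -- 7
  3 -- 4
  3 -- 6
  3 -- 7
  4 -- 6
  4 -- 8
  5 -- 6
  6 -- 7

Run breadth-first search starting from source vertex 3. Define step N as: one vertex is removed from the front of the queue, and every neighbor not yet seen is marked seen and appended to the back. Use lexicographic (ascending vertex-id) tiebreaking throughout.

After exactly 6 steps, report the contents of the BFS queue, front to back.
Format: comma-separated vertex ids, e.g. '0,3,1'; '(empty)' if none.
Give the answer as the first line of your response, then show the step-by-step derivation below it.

1,2,5

step 1: dequeue 3; queue=[4,6,7]; order=3
step 2: dequeue 4; queue=[6,7,8]; order=3,4
step 3: dequeue 6; queue=[7,8,0,1,2,5]; order=3,4,6
step 4: dequeue 7; queue=[8,0,1,2,5]; order=3,4,6,7
step 5: dequeue 8; queue=[0,1,2,5]; order=3,4,6,7,8
step 6: dequeue 0; queue=[1,2,5]; order=3,4,6,7,8,0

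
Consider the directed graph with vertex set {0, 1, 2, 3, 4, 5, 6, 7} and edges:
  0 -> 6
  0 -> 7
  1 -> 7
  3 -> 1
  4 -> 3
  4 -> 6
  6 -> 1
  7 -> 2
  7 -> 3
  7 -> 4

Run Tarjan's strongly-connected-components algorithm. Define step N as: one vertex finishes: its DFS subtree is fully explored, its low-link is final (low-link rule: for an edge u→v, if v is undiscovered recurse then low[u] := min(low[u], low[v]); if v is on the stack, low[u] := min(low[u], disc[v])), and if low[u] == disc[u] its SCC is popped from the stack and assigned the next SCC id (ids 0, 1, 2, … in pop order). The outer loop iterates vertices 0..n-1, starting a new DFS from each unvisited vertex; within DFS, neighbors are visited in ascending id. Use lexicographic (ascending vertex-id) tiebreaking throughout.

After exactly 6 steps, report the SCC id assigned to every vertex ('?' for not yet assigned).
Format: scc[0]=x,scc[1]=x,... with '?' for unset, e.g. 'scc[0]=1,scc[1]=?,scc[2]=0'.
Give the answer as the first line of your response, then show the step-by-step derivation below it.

scc[0]=?,scc[1]=1,scc[2]=0,scc[3]=1,scc[4]=1,scc[5]=?,scc[6]=1,scc[7]=1

step 1: low=(low[0]=0,low[1]=2,low[2]=4,low[3]=?,low[4]=?,low[5]=?,low[6]=1,low[7]=3); scc=(scc[0]=?,scc[1]=?,scc[2]=0,scc[3]=?,scc[4]=?,scc[5]=?,scc[6]=?,scc[7]=?)
step 2: low=(low[0]=0,low[1]=2,low[2]=4,low[3]=2,low[4]=?,low[5]=?,low[6]=1,low[7]=3); scc=(scc[0]=?,scc[1]=?,scc[2]=0,scc[3]=?,scc[4]=?,scc[5]=?,scc[6]=?,scc[7]=?)
step 3: low=(low[0]=0,low[1]=2,low[2]=4,low[3]=2,low[4]=1,low[5]=?,low[6]=1,low[7]=2); scc=(scc[0]=?,scc[1]=?,scc[2]=0,scc[3]=?,scc[4]=?,scc[5]=?,scc[6]=?,scc[7]=?)
step 4: low=(low[0]=0,low[1]=2,low[2]=4,low[3]=2,low[4]=1,low[5]=?,low[6]=1,low[7]=1); scc=(scc[0]=?,scc[1]=?,scc[2]=0,scc[3]=?,scc[4]=?,scc[5]=?,scc[6]=?,scc[7]=?)
step 5: low=(low[0]=0,low[1]=1,low[2]=4,low[3]=2,low[4]=1,low[5]=?,low[6]=1,low[7]=1); scc=(scc[0]=?,scc[1]=?,scc[2]=0,scc[3]=?,scc[4]=?,scc[5]=?,scc[6]=?,scc[7]=?)
step 6: low=(low[0]=0,low[1]=1,low[2]=4,low[3]=2,low[4]=1,low[5]=?,low[6]=1,low[7]=1); scc=(scc[0]=?,scc[1]=1,scc[2]=0,scc[3]=1,scc[4]=1,scc[5]=?,scc[6]=1,scc[7]=1)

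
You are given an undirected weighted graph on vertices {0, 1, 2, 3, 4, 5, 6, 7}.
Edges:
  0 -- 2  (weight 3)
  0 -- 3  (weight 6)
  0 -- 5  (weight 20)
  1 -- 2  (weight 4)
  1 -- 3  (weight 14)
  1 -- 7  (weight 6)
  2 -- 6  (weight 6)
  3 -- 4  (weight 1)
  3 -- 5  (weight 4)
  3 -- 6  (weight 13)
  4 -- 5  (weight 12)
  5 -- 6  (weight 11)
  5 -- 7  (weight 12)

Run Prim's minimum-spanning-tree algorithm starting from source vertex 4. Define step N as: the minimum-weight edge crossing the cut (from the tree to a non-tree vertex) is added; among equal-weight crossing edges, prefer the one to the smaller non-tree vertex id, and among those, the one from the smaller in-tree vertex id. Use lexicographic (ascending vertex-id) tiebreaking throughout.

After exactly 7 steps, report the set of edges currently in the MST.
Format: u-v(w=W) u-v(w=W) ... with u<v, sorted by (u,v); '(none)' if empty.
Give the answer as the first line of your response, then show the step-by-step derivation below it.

0-2(w=3) 0-3(w=6) 1-2(w=4) 1-7(w=6) 2-6(w=6) 3-4(w=1) 3-5(w=4)

step 1: add edge 3-4 (w=1); MST = {3-4(w=1)}
step 2: add edge 3-5 (w=4); MST = {3-4(w=1) 3-5(w=4)}
step 3: add edge 0-3 (w=6); MST = {0-3(w=6) 3-4(w=1) 3-5(w=4)}
step 4: add edge 0-2 (w=3); MST = {0-2(w=3) 0-3(w=6) 3-4(w=1) 3-5(w=4)}
step 5: add edge 1-2 (w=4); MST = {0-2(w=3) 0-3(w=6) 1-2(w=4) 3-4(w=1) 3-5(w=4)}
step 6: add edge 2-6 (w=6); MST = {0-2(w=3) 0-3(w=6) 1-2(w=4) 2-6(w=6) 3-4(w=1) 3-5(w=4)}
step 7: add edge 1-7 (w=6); MST = {0-2(w=3) 0-3(w=6) 1-2(w=4) 1-7(w=6) 2-6(w=6) 3-4(w=1) 3-5(w=4)}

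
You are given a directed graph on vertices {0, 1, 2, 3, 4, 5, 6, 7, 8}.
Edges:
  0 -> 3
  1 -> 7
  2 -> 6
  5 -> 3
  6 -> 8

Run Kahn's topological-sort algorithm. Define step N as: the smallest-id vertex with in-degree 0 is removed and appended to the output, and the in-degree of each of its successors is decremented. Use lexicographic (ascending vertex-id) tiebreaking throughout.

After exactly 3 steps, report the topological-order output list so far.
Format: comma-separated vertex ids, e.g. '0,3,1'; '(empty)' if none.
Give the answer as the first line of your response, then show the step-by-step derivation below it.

0,1,2

step 1: output 0; order=[0]; indeg=(0,0,0,1,0,0,1,1,1)
step 2: output 1; order=[0,1]; indeg=(0,0,0,1,0,0,1,0,1)
step 3: output 2; order=[0,1,2]; indeg=(0,0,0,1,0,0,0,0,1)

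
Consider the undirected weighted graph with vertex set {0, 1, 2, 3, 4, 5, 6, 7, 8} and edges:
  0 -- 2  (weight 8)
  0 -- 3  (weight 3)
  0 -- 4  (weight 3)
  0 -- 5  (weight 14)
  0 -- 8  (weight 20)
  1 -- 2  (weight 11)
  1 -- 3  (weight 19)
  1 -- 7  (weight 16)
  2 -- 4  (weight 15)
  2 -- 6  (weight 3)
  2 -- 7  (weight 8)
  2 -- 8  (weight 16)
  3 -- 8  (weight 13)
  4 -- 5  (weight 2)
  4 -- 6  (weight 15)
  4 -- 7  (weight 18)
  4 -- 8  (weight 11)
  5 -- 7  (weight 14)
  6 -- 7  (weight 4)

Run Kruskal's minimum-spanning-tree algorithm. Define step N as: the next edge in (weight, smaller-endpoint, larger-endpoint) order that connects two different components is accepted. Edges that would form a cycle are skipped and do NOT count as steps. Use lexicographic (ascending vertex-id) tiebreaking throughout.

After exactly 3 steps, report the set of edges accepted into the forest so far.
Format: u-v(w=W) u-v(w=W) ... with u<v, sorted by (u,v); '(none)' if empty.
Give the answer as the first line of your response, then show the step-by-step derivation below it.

0-3(w=3) 0-4(w=3) 4-5(w=2)

step 1: add edge 4-5 (w=2); MST = {4-5(w=2)}
step 2: add edge 0-3 (w=3); MST = {0-3(w=3) 4-5(w=2)}
step 3: add edge 0-4 (w=3); MST = {0-3(w=3) 0-4(w=3) 4-5(w=2)}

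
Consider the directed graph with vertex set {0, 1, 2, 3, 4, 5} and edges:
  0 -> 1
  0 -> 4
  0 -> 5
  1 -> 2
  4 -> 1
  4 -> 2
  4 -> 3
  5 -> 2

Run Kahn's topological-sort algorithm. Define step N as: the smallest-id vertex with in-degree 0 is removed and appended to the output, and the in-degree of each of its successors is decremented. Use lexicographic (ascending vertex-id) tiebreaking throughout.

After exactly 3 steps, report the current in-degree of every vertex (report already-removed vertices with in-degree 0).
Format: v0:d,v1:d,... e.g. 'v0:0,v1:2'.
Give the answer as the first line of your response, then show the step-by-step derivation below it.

v0:0,v1:0,v2:1,v3:0,v4:0,v5:0

step 1: output 0; order=[0]; indeg=(0,1,3,1,0,0)
step 2: output 4; order=[0,4]; indeg=(0,0,2,0,0,0)
step 3: output 1; order=[0,4,1]; indeg=(0,0,1,0,0,0)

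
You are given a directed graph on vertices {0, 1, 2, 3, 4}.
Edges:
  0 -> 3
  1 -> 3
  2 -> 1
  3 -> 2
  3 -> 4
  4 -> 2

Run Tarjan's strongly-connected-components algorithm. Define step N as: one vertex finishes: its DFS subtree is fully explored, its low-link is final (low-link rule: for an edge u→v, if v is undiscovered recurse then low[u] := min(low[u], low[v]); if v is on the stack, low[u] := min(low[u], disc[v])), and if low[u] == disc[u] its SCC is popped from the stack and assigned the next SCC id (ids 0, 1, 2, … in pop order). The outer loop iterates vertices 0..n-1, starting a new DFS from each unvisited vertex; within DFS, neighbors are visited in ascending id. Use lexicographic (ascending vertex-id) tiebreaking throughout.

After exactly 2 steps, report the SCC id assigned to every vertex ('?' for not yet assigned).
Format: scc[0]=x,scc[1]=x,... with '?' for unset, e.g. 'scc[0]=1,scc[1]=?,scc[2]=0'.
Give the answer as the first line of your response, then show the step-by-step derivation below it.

scc[0]=?,scc[1]=?,scc[2]=?,scc[3]=?,scc[4]=?

step 1: low=(low[0]=0,low[1]=1,low[2]=2,low[3]=1,low[4]=?); scc=(scc[0]=?,scc[1]=?,scc[2]=?,scc[3]=?,scc[4]=?)
step 2: low=(low[0]=0,low[1]=1,low[2]=1,low[3]=1,low[4]=?); scc=(scc[0]=?,scc[1]=?,scc[2]=?,scc[3]=?,scc[4]=?)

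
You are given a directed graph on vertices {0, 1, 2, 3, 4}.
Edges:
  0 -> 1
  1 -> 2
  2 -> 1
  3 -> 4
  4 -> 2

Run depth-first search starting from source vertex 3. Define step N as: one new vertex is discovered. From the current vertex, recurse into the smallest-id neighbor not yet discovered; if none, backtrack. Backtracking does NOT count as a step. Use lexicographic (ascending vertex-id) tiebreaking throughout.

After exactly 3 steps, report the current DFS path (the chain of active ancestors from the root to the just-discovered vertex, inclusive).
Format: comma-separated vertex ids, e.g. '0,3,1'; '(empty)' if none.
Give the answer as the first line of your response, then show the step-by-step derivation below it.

3,4,2

step 1: discover 3; path=3; order=3
step 2: discover 4; path=3>4; order=3,4
step 3: discover 2; path=3>4>2; order=3,4,2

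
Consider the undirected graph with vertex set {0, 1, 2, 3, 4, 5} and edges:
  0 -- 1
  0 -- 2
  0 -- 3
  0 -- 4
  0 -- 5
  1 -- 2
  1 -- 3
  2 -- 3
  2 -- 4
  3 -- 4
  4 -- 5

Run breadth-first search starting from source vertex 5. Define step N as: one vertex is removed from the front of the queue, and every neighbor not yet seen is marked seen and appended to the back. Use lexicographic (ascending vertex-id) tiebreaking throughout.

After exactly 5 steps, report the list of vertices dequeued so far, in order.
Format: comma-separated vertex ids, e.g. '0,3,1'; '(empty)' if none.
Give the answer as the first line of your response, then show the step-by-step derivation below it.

5,0,4,1,2

step 1: dequeue 5; queue=[0,4]; order=5
step 2: dequeue 0; queue=[4,1,2,3]; order=5,0
step 3: dequeue 4; queue=[1,2,3]; order=5,0,4
step 4: dequeue 1; queue=[2,3]; order=5,0,4,1
step 5: dequeue 2; queue=[3]; order=5,0,4,1,2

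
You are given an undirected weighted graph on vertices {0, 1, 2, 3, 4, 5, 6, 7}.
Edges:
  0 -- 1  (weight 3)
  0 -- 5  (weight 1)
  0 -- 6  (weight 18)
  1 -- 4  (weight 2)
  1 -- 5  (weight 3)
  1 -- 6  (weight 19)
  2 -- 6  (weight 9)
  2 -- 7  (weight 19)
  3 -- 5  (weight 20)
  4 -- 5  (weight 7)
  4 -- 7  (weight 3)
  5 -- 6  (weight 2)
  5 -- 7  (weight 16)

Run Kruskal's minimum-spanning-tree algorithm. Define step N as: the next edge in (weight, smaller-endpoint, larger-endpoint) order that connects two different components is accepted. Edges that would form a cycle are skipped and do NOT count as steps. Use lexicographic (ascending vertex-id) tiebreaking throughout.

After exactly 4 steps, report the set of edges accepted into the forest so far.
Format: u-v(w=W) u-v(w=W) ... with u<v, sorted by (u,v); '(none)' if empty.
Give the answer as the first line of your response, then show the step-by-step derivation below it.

0-1(w=3) 0-5(w=1) 1-4(w=2) 5-6(w=2)

step 1: add edge 0-5 (w=1); MST = {0-5(w=1)}
step 2: add edge 1-4 (w=2); MST = {0-5(w=1) 1-4(w=2)}
step 3: add edge 5-6 (w=2); MST = {0-5(w=1) 1-4(w=2) 5-6(w=2)}
step 4: add edge 0-1 (w=3); MST = {0-1(w=3) 0-5(w=1) 1-4(w=2) 5-6(w=2)}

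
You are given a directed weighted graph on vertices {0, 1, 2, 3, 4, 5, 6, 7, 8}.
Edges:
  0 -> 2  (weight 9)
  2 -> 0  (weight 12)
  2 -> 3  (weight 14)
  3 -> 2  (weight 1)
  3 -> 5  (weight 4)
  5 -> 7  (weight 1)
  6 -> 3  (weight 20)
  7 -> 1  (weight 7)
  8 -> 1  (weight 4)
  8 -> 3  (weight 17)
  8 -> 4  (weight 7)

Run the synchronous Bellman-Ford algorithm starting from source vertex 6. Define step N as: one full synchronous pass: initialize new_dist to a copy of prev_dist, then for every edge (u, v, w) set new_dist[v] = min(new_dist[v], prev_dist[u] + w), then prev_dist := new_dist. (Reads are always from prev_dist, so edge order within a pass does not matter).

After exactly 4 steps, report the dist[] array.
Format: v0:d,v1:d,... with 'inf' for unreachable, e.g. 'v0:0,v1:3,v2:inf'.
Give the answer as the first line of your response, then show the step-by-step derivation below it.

v0:33,v1:32,v2:21,v3:20,v4:inf,v5:24,v6:0,v7:25,v8:inf

step 1: dist = v0:inf,v1:inf,v2:inf,v3:20,v4:inf,v5:inf,v6:0,v7:inf,v8:inf
step 2: dist = v0:inf,v1:inf,v2:21,v3:20,v4:inf,v5:24,v6:0,v7:inf,v8:inf
step 3: dist = v0:33,v1:inf,v2:21,v3:20,v4:inf,v5:24,v6:0,v7:25,v8:inf
step 4: dist = v0:33,v1:32,v2:21,v3:20,v4:inf,v5:24,v6:0,v7:25,v8:inf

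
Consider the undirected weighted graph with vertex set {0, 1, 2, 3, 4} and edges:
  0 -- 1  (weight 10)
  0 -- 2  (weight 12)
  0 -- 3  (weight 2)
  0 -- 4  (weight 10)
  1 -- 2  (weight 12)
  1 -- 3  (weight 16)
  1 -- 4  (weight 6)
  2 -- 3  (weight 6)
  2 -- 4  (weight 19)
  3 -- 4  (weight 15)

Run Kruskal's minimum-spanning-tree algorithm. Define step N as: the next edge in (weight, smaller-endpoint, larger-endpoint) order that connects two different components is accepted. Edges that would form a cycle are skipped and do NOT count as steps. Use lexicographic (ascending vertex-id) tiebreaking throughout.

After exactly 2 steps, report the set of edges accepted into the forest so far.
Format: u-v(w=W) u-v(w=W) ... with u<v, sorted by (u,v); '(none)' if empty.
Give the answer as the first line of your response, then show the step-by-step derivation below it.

0-3(w=2) 1-4(w=6)

step 1: add edge 0-3 (w=2); MST = {0-3(w=2)}
step 2: add edge 1-4 (w=6); MST = {0-3(w=2) 1-4(w=6)}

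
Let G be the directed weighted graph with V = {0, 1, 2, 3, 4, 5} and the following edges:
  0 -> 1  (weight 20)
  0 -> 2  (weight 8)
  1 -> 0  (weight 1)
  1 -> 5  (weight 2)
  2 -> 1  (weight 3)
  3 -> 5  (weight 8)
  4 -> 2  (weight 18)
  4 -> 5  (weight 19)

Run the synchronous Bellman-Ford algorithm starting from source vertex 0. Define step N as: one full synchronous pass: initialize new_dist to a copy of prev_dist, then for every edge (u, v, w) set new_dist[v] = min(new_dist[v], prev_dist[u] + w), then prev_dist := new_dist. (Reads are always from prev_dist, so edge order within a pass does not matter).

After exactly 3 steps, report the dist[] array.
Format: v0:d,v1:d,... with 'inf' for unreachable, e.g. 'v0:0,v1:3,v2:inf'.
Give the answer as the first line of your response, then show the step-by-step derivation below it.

v0:0,v1:11,v2:8,v3:inf,v4:inf,v5:13

step 1: dist = v0:0,v1:20,v2:8,v3:inf,v4:inf,v5:inf
step 2: dist = v0:0,v1:11,v2:8,v3:inf,v4:inf,v5:22
step 3: dist = v0:0,v1:11,v2:8,v3:inf,v4:inf,v5:13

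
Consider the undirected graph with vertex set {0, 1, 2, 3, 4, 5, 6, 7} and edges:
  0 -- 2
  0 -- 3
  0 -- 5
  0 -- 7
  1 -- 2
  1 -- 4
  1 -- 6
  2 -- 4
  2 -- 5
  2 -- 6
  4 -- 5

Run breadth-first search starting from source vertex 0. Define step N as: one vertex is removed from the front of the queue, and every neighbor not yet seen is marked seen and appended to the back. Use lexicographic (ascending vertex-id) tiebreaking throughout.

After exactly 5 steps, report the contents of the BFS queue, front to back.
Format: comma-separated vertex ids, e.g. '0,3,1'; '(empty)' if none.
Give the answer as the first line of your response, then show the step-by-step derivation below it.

1,4,6

step 1: dequeue 0; queue=[2,3,5,7]; order=0
step 2: dequeue 2; queue=[3,5,7,1,4,6]; order=0,2
step 3: dequeue 3; queue=[5,7,1,4,6]; order=0,2,3
step 4: dequeue 5; queue=[7,1,4,6]; order=0,2,3,5
step 5: dequeue 7; queue=[1,4,6]; order=0,2,3,5,7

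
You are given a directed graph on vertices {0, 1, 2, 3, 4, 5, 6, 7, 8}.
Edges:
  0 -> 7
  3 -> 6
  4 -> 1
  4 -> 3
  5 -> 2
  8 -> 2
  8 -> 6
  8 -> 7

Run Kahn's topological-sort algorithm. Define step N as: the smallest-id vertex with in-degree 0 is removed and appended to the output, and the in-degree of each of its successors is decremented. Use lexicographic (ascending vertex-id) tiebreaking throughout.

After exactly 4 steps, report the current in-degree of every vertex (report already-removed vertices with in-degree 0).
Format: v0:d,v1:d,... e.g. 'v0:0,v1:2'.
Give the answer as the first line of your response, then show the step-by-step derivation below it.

v0:0,v1:0,v2:2,v3:0,v4:0,v5:0,v6:1,v7:1,v8:0

step 1: output 0; order=[0]; indeg=(0,1,2,1,0,0,2,1,0)
step 2: output 4; order=[0,4]; indeg=(0,0,2,0,0,0,2,1,0)
step 3: output 1; order=[0,4,1]; indeg=(0,0,2,0,0,0,2,1,0)
step 4: output 3; order=[0,4,1,3]; indeg=(0,0,2,0,0,0,1,1,0)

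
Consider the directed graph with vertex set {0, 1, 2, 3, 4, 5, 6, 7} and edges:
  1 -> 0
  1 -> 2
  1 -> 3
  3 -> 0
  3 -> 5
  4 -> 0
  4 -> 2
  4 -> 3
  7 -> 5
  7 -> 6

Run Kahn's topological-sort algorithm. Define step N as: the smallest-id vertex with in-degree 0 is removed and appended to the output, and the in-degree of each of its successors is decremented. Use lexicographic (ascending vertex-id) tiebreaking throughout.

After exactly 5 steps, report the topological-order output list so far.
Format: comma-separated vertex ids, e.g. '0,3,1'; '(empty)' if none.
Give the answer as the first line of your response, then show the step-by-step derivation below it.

1,4,2,3,0

step 1: output 1; order=[1]; indeg=(2,0,1,1,0,2,1,0)
step 2: output 4; order=[1,4]; indeg=(1,0,0,0,0,2,1,0)
step 3: output 2; order=[1,4,2]; indeg=(1,0,0,0,0,2,1,0)
step 4: output 3; order=[1,4,2,3]; indeg=(0,0,0,0,0,1,1,0)
step 5: output 0; order=[1,4,2,3,0]; indeg=(0,0,0,0,0,1,1,0)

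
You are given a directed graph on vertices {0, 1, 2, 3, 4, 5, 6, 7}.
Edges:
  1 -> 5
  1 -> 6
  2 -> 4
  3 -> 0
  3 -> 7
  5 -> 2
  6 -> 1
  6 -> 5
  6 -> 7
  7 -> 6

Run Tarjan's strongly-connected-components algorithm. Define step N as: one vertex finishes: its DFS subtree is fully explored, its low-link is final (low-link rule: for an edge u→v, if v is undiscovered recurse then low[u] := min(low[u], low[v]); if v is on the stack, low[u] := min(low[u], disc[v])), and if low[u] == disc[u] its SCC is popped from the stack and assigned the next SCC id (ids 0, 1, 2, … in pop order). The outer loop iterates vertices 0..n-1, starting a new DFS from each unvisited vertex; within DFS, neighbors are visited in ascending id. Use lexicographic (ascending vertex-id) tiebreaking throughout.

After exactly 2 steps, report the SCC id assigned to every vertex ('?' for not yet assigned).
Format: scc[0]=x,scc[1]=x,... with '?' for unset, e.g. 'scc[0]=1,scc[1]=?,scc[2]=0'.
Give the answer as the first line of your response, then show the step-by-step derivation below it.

scc[0]=0,scc[1]=?,scc[2]=?,scc[3]=?,scc[4]=1,scc[5]=?,scc[6]=?,scc[7]=?

step 1: low=(low[0]=0,low[1]=?,low[2]=?,low[3]=?,low[4]=?,low[5]=?,low[6]=?,low[7]=?); scc=(scc[0]=0,scc[1]=?,scc[2]=?,scc[3]=?,scc[4]=?,scc[5]=?,scc[6]=?,scc[7]=?)
step 2: low=(low[0]=0,low[1]=1,low[2]=3,low[3]=?,low[4]=4,low[5]=2,low[6]=?,low[7]=?); scc=(scc[0]=0,scc[1]=?,scc[2]=?,scc[3]=?,scc[4]=1,scc[5]=?,scc[6]=?,scc[7]=?)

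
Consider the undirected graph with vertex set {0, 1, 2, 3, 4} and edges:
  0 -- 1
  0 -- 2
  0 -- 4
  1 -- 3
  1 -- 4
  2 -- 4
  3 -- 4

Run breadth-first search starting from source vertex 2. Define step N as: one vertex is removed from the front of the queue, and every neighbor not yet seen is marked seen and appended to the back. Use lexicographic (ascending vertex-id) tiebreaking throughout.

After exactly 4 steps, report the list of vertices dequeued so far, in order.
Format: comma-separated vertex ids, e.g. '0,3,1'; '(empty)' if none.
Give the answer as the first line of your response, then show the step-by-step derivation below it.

2,0,4,1

step 1: dequeue 2; queue=[0,4]; order=2
step 2: dequeue 0; queue=[4,1]; order=2,0
step 3: dequeue 4; queue=[1,3]; order=2,0,4
step 4: dequeue 1; queue=[3]; order=2,0,4,1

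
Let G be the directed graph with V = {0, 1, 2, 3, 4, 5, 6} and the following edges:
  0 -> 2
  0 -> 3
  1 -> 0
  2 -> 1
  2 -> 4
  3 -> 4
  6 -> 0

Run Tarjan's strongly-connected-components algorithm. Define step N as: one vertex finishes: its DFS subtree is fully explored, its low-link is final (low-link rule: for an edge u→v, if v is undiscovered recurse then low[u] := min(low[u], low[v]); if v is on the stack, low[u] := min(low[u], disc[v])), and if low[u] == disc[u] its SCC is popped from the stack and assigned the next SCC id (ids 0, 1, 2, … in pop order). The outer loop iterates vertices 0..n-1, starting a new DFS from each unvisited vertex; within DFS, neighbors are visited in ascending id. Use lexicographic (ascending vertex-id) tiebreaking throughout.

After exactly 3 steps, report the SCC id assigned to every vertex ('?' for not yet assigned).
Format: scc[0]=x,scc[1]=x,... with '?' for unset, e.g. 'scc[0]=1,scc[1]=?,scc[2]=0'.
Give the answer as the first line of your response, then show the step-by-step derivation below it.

scc[0]=?,scc[1]=?,scc[2]=?,scc[3]=?,scc[4]=0,scc[5]=?,scc[6]=?

step 1: low=(low[0]=0,low[1]=0,low[2]=1,low[3]=?,low[4]=?,low[5]=?,low[6]=?); scc=(scc[0]=?,scc[1]=?,scc[2]=?,scc[3]=?,scc[4]=?,scc[5]=?,scc[6]=?)
step 2: low=(low[0]=0,low[1]=0,low[2]=0,low[3]=?,low[4]=3,low[5]=?,low[6]=?); scc=(scc[0]=?,scc[1]=?,scc[2]=?,scc[3]=?,scc[4]=0,scc[5]=?,scc[6]=?)
step 3: low=(low[0]=0,low[1]=0,low[2]=0,low[3]=?,low[4]=3,low[5]=?,low[6]=?); scc=(scc[0]=?,scc[1]=?,scc[2]=?,scc[3]=?,scc[4]=0,scc[5]=?,scc[6]=?)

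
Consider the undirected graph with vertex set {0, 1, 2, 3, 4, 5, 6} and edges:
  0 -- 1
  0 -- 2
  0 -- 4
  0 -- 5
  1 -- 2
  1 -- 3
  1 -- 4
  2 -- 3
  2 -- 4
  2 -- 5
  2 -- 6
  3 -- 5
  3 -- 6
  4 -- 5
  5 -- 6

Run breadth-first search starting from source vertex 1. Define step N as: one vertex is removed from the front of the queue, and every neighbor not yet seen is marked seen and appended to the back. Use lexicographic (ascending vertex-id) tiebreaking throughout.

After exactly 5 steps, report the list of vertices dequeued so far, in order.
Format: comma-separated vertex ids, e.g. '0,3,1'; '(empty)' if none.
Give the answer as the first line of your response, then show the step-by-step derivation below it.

1,0,2,3,4

step 1: dequeue 1; queue=[0,2,3,4]; order=1
step 2: dequeue 0; queue=[2,3,4,5]; order=1,0
step 3: dequeue 2; queue=[3,4,5,6]; order=1,0,2
step 4: dequeue 3; queue=[4,5,6]; order=1,0,2,3
step 5: dequeue 4; queue=[5,6]; order=1,0,2,3,4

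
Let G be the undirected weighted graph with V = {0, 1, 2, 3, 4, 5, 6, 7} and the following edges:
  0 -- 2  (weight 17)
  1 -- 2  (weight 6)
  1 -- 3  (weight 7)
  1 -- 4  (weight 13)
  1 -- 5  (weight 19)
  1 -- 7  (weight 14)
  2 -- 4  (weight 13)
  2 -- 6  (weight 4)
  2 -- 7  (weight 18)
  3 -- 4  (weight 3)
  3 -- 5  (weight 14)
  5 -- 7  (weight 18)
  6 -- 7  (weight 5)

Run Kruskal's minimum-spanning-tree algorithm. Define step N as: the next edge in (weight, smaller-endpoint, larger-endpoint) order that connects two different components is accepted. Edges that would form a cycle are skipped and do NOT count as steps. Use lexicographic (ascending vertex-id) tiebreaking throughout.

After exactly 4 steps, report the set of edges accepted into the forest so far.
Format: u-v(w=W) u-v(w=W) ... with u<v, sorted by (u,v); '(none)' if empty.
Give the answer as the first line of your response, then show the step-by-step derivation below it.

1-2(w=6) 2-6(w=4) 3-4(w=3) 6-7(w=5)

step 1: add edge 3-4 (w=3); MST = {3-4(w=3)}
step 2: add edge 2-6 (w=4); MST = {2-6(w=4) 3-4(w=3)}
step 3: add edge 6-7 (w=5); MST = {2-6(w=4) 3-4(w=3) 6-7(w=5)}
step 4: add edge 1-2 (w=6); MST = {1-2(w=6) 2-6(w=4) 3-4(w=3) 6-7(w=5)}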